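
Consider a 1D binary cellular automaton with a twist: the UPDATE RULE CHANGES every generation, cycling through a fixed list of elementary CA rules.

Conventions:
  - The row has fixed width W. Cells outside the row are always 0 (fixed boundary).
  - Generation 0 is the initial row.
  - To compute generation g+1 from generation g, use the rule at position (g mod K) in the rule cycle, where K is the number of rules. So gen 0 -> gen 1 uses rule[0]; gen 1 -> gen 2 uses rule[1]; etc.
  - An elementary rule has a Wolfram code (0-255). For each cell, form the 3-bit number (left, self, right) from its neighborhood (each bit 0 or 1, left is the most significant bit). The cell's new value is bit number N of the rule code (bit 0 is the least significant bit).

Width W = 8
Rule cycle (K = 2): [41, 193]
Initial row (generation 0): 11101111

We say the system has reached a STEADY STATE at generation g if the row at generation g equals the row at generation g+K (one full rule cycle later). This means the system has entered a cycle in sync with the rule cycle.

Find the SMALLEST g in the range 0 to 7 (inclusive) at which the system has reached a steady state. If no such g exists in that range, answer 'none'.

Gen 0: 11101111
Gen 1 (rule 41): 10011000
Gen 2 (rule 193): 00001011
Gen 3 (rule 41): 11100110
Gen 4 (rule 193): 01100010
Gen 5 (rule 41): 01001000
Gen 6 (rule 193): 00000011
Gen 7 (rule 41): 11111010
Gen 8 (rule 193): 01111000
Gen 9 (rule 41): 01000011

Answer: none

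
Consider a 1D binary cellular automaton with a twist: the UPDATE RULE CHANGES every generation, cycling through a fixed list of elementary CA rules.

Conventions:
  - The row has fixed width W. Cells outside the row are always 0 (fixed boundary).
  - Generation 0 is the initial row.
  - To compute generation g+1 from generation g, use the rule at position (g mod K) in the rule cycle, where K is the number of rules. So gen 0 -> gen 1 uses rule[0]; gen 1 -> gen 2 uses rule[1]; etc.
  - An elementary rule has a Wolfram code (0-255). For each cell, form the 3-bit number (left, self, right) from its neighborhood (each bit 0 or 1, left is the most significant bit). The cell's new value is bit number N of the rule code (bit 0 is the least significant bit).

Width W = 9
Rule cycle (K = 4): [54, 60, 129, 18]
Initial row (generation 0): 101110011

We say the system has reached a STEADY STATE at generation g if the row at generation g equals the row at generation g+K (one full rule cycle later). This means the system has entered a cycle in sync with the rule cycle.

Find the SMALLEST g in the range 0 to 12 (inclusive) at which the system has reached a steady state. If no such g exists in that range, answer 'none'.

Gen 0: 101110011
Gen 1 (rule 54): 110001100
Gen 2 (rule 60): 101001010
Gen 3 (rule 129): 000000000
Gen 4 (rule 18): 000000000
Gen 5 (rule 54): 000000000
Gen 6 (rule 60): 000000000
Gen 7 (rule 129): 111111111
Gen 8 (rule 18): 000000000
Gen 9 (rule 54): 000000000
Gen 10 (rule 60): 000000000
Gen 11 (rule 129): 111111111
Gen 12 (rule 18): 000000000
Gen 13 (rule 54): 000000000
Gen 14 (rule 60): 000000000
Gen 15 (rule 129): 111111111
Gen 16 (rule 18): 000000000

Answer: 4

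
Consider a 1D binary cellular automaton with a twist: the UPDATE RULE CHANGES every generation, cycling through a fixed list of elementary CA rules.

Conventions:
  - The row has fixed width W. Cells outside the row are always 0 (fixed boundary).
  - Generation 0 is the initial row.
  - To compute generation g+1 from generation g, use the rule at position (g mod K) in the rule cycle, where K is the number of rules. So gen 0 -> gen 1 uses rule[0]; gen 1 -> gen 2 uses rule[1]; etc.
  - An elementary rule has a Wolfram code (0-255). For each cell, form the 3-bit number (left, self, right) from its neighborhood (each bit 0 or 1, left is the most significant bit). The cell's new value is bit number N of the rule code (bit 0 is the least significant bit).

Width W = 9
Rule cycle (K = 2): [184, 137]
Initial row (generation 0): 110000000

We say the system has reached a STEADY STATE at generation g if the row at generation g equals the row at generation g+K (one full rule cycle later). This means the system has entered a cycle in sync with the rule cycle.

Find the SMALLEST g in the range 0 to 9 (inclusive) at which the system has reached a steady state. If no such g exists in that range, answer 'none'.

Answer: none

Derivation:
Gen 0: 110000000
Gen 1 (rule 184): 101000000
Gen 2 (rule 137): 000011111
Gen 3 (rule 184): 000011110
Gen 4 (rule 137): 111011100
Gen 5 (rule 184): 110111010
Gen 6 (rule 137): 100110000
Gen 7 (rule 184): 010101000
Gen 8 (rule 137): 000000011
Gen 9 (rule 184): 000000010
Gen 10 (rule 137): 111111000
Gen 11 (rule 184): 111110100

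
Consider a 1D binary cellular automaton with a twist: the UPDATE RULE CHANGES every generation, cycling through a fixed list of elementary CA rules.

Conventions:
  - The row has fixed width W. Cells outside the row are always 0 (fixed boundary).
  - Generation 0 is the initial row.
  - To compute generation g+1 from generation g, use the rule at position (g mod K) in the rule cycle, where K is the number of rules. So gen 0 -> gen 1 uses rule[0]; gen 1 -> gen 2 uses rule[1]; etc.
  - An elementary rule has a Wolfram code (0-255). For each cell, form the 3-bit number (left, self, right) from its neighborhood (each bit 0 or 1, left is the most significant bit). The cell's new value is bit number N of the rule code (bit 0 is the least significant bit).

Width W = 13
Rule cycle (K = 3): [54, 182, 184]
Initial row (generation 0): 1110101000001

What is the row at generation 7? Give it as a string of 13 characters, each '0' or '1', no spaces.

Gen 0: 1110101000001
Gen 1 (rule 54): 0001111100011
Gen 2 (rule 182): 0010111010100
Gen 3 (rule 184): 0001110101010
Gen 4 (rule 54): 0010001111111
Gen 5 (rule 182): 0111010111110
Gen 6 (rule 184): 0110101111101
Gen 7 (rule 54): 1001110000011

Answer: 1001110000011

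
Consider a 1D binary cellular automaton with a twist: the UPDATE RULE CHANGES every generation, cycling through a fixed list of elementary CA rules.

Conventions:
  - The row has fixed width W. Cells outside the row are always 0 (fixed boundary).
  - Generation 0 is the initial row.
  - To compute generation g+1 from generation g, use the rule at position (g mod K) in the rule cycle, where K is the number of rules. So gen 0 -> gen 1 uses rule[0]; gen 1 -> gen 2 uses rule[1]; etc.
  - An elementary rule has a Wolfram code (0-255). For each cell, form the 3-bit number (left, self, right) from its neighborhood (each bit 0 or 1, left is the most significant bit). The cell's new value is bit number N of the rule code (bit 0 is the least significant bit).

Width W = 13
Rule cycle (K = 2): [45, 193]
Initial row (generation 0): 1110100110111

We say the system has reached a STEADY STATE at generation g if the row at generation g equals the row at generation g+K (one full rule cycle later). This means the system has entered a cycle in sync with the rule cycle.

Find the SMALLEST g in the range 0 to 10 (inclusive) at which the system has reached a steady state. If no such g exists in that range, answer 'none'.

Answer: none

Derivation:
Gen 0: 1110100110111
Gen 1 (rule 45): 1001100101100
Gen 2 (rule 193): 0000100000101
Gen 3 (rule 45): 1110101110111
Gen 4 (rule 193): 0110000110011
Gen 5 (rule 45): 0100110100010
Gen 6 (rule 193): 0000010001000
Gen 7 (rule 45): 1111010101011
Gen 8 (rule 193): 0111000000001
Gen 9 (rule 45): 0100011111101
Gen 10 (rule 193): 0001001111100
Gen 11 (rule 45): 1101001000001
Gen 12 (rule 193): 0100000011100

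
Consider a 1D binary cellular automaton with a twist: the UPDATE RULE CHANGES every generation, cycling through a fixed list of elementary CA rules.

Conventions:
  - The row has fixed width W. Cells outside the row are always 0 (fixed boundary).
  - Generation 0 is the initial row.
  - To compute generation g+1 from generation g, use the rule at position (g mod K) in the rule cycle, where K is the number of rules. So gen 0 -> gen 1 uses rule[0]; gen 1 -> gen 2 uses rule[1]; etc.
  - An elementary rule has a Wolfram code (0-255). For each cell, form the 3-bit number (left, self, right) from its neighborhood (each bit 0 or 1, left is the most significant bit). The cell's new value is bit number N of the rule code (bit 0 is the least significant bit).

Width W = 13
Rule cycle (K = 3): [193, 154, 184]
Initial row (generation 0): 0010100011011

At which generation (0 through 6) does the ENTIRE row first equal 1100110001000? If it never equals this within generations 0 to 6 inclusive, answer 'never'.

Answer: never

Derivation:
Gen 0: 0010100011011
Gen 1 (rule 193): 1000001001001
Gen 2 (rule 154): 0100010110110
Gen 3 (rule 184): 0010001101101
Gen 4 (rule 193): 1000100100100
Gen 5 (rule 154): 0101011011010
Gen 6 (rule 184): 0010110110101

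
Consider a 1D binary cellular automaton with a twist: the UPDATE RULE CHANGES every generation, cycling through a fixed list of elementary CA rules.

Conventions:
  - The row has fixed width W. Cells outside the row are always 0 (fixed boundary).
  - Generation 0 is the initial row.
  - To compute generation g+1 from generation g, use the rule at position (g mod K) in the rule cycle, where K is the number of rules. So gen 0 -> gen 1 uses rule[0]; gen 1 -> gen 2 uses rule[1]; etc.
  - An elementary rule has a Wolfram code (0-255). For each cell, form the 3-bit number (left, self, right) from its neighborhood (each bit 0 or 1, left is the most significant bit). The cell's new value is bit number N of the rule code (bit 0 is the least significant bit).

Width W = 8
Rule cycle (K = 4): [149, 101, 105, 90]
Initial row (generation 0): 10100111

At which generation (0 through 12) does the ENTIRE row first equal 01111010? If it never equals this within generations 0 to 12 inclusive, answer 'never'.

Gen 0: 10100111
Gen 1 (rule 149): 10110010
Gen 2 (rule 101): 11010010
Gen 3 (rule 105): 11100000
Gen 4 (rule 90): 10110000
Gen 5 (rule 149): 10001111
Gen 6 (rule 101): 10100001
Gen 7 (rule 105): 01001100
Gen 8 (rule 90): 10111110
Gen 9 (rule 149): 10011101
Gen 10 (rule 101): 10000111
Gen 11 (rule 105): 00110101
Gen 12 (rule 90): 01110000

Answer: never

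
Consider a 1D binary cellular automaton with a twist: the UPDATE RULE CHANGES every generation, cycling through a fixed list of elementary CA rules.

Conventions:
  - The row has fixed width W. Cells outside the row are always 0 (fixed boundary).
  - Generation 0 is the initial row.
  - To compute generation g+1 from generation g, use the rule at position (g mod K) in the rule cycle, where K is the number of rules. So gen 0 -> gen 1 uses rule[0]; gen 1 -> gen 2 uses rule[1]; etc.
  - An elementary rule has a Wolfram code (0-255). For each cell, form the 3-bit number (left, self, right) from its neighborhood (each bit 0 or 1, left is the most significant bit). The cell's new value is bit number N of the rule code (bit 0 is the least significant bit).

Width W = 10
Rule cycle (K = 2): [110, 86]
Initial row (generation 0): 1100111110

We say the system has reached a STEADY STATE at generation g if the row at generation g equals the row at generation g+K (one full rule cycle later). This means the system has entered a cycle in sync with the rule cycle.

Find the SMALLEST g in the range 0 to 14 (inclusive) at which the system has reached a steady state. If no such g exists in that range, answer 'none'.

Gen 0: 1100111110
Gen 1 (rule 110): 1101100010
Gen 2 (rule 86): 0100110111
Gen 3 (rule 110): 1101111101
Gen 4 (rule 86): 0100000101
Gen 5 (rule 110): 1100001111
Gen 6 (rule 86): 0110010001
Gen 7 (rule 110): 1110110011
Gen 8 (rule 86): 0010011101
Gen 9 (rule 110): 0110110111
Gen 10 (rule 86): 1010010001
Gen 11 (rule 110): 1110110011
Gen 12 (rule 86): 0010011101
Gen 13 (rule 110): 0110110111
Gen 14 (rule 86): 1010010001
Gen 15 (rule 110): 1110110011
Gen 16 (rule 86): 0010011101

Answer: none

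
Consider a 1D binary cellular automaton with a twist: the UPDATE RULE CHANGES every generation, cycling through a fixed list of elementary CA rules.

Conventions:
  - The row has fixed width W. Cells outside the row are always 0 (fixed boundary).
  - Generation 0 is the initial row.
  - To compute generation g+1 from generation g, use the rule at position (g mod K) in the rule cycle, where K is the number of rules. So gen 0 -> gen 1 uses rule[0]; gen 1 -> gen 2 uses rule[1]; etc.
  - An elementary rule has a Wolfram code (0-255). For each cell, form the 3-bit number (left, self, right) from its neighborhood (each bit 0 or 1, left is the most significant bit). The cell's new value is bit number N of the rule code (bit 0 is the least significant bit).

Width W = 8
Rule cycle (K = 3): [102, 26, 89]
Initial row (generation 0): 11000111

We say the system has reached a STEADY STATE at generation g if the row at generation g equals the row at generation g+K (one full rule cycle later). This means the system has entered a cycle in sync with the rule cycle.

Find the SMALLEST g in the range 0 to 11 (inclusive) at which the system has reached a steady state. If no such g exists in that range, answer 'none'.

Gen 0: 11000111
Gen 1 (rule 102): 01001001
Gen 2 (rule 26): 10110110
Gen 3 (rule 89): 00110111
Gen 4 (rule 102): 01011001
Gen 5 (rule 26): 10010110
Gen 6 (rule 89): 01000111
Gen 7 (rule 102): 11001001
Gen 8 (rule 26): 10110110
Gen 9 (rule 89): 00110111
Gen 10 (rule 102): 01011001
Gen 11 (rule 26): 10010110
Gen 12 (rule 89): 01000111
Gen 13 (rule 102): 11001001
Gen 14 (rule 26): 10110110

Answer: none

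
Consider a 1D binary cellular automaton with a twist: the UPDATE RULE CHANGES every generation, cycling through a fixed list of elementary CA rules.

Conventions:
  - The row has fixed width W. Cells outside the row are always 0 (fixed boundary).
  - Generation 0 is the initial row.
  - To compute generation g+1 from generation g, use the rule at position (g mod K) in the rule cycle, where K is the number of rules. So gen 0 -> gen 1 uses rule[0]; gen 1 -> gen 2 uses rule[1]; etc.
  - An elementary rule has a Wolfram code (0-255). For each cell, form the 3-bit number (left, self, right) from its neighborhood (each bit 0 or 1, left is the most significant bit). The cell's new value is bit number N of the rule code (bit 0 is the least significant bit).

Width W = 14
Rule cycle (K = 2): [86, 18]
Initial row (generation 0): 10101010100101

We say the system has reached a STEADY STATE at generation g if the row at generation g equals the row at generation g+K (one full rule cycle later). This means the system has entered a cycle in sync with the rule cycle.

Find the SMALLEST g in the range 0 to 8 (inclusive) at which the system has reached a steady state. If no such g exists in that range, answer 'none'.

Gen 0: 10101010100101
Gen 1 (rule 86): 10101010111101
Gen 2 (rule 18): 00000000000000
Gen 3 (rule 86): 00000000000000
Gen 4 (rule 18): 00000000000000
Gen 5 (rule 86): 00000000000000
Gen 6 (rule 18): 00000000000000
Gen 7 (rule 86): 00000000000000
Gen 8 (rule 18): 00000000000000
Gen 9 (rule 86): 00000000000000
Gen 10 (rule 18): 00000000000000

Answer: 2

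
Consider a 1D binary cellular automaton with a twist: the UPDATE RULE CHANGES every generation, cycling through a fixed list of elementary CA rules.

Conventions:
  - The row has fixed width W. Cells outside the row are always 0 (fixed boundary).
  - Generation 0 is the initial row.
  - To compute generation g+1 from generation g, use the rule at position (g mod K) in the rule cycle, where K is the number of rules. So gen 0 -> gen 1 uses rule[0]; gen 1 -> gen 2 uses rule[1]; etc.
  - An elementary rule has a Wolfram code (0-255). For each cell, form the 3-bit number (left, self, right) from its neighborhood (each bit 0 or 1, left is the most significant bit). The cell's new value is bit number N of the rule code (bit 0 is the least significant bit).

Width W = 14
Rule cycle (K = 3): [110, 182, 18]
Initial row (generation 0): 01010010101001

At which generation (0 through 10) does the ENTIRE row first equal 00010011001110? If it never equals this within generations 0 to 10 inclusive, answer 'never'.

Answer: never

Derivation:
Gen 0: 01010010101001
Gen 1 (rule 110): 11110111111011
Gen 2 (rule 182): 01101011110100
Gen 3 (rule 18): 10000000000010
Gen 4 (rule 110): 10000000000110
Gen 5 (rule 182): 11000000001001
Gen 6 (rule 18): 00100000010110
Gen 7 (rule 110): 01100000111110
Gen 8 (rule 182): 10010001011101
Gen 9 (rule 18): 01101010000000
Gen 10 (rule 110): 11111110000000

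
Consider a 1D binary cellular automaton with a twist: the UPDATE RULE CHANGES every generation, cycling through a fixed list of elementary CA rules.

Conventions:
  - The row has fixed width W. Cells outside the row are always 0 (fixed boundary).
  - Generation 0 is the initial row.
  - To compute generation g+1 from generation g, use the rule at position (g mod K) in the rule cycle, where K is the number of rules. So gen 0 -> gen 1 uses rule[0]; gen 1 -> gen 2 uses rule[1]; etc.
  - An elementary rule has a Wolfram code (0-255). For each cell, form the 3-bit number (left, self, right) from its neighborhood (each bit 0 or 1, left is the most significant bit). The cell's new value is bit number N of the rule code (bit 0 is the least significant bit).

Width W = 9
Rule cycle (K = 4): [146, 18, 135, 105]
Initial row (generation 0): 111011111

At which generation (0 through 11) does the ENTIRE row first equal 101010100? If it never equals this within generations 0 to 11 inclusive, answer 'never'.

Gen 0: 111011111
Gen 1 (rule 146): 010001110
Gen 2 (rule 18): 101010001
Gen 3 (rule 135): 101010111
Gen 4 (rule 105): 010101101
Gen 5 (rule 146): 100000000
Gen 6 (rule 18): 010000000
Gen 7 (rule 135): 110111111
Gen 8 (rule 105): 111100001
Gen 9 (rule 146): 011010010
Gen 10 (rule 18): 100001101
Gen 11 (rule 135): 101110001

Answer: never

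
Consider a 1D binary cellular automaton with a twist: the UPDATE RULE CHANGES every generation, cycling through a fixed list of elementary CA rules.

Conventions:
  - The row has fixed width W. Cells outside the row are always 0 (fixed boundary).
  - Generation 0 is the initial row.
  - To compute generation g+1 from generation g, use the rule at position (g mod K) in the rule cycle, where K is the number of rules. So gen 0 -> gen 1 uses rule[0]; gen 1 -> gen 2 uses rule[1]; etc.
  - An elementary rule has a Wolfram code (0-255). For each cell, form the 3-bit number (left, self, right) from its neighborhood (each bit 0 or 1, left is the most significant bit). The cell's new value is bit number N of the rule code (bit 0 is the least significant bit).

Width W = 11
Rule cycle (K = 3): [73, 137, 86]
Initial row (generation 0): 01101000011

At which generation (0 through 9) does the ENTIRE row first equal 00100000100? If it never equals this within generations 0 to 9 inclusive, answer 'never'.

Answer: 5

Derivation:
Gen 0: 01101000011
Gen 1 (rule 73): 01100011011
Gen 2 (rule 137): 01001010010
Gen 3 (rule 86): 11111011111
Gen 4 (rule 73): 10001010001
Gen 5 (rule 137): 00100000100
Gen 6 (rule 86): 01110001110
Gen 7 (rule 73): 01010101010
Gen 8 (rule 137): 00000000000
Gen 9 (rule 86): 00000000000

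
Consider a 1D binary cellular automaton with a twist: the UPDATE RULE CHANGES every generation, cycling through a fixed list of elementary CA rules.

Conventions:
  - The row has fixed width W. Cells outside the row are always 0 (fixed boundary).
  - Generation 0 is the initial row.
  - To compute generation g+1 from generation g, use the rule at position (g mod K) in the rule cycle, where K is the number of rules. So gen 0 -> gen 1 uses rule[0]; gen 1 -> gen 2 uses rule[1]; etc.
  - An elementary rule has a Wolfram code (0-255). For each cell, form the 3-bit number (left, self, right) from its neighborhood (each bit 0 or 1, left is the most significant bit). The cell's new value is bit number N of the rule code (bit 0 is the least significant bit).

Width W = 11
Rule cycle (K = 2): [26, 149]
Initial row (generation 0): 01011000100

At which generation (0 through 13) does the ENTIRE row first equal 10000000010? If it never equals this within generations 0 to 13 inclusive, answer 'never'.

Answer: 3

Derivation:
Gen 0: 01011000100
Gen 1 (rule 26): 10010101010
Gen 2 (rule 149): 11010101011
Gen 3 (rule 26): 10000000010
Gen 4 (rule 149): 11111111011
Gen 5 (rule 26): 10000000010
Gen 6 (rule 149): 11111111011
Gen 7 (rule 26): 10000000010
Gen 8 (rule 149): 11111111011
Gen 9 (rule 26): 10000000010
Gen 10 (rule 149): 11111111011
Gen 11 (rule 26): 10000000010
Gen 12 (rule 149): 11111111011
Gen 13 (rule 26): 10000000010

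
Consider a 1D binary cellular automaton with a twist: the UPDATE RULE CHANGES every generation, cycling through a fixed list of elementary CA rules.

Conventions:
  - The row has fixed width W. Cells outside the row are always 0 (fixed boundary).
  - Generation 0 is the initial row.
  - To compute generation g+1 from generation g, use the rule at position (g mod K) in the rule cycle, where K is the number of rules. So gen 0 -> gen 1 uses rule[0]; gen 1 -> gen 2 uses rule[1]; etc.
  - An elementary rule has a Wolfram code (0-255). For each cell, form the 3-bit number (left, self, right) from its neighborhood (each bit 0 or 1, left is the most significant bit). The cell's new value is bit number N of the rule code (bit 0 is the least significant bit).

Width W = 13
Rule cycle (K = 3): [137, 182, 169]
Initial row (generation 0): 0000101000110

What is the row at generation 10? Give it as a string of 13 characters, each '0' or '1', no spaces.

Gen 0: 0000101000110
Gen 1 (rule 137): 1110000010100
Gen 2 (rule 182): 0101000111110
Gen 3 (rule 169): 0010010111100
Gen 4 (rule 137): 1000000111001
Gen 5 (rule 182): 1100001010111
Gen 6 (rule 169): 1001100101110
Gen 7 (rule 137): 0001000001100
Gen 8 (rule 182): 0011100010010
Gen 9 (rule 169): 1011001000000
Gen 10 (rule 137): 0010000011111

Answer: 0010000011111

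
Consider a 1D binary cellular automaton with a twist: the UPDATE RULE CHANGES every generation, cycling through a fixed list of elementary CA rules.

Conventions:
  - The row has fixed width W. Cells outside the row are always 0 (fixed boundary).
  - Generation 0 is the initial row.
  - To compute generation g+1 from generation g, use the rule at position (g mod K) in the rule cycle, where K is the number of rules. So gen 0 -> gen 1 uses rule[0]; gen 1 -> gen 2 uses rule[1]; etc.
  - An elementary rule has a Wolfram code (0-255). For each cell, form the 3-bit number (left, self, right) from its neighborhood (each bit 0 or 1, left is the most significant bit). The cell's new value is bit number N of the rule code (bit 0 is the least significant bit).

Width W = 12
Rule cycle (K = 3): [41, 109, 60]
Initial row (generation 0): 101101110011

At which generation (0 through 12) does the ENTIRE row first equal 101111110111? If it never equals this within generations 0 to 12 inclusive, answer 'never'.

Answer: 11

Derivation:
Gen 0: 101101110011
Gen 1 (rule 41): 011011000010
Gen 2 (rule 109): 011111011010
Gen 3 (rule 60): 010000110111
Gen 4 (rule 41): 000110101100
Gen 5 (rule 109): 110111111101
Gen 6 (rule 60): 101100000011
Gen 7 (rule 41): 011001111010
Gen 8 (rule 109): 011001001110
Gen 9 (rule 60): 010101101001
Gen 10 (rule 41): 001011010000
Gen 11 (rule 109): 101111110111
Gen 12 (rule 60): 111000001100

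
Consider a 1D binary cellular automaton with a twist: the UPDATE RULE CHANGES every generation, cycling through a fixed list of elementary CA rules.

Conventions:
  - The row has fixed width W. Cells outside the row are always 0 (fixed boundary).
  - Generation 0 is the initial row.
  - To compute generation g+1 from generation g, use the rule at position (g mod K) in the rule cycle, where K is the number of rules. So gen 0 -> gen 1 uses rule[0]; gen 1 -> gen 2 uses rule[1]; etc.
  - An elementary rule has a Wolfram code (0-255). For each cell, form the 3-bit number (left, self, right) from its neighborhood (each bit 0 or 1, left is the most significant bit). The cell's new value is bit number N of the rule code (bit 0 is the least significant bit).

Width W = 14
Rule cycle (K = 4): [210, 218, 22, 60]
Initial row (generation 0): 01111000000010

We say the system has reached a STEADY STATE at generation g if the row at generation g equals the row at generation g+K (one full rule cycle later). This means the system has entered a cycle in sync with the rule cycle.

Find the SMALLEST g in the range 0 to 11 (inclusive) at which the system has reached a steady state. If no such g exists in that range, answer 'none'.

Gen 0: 01111000000010
Gen 1 (rule 210): 10111100000101
Gen 2 (rule 218): 00111110001000
Gen 3 (rule 22): 01000001011100
Gen 4 (rule 60): 01100001110010
Gen 5 (rule 210): 10110010111101
Gen 6 (rule 218): 00111100111100
Gen 7 (rule 22): 01000011000010
Gen 8 (rule 60): 01100010100011
Gen 9 (rule 210): 10110100010101
Gen 10 (rule 218): 00110010100000
Gen 11 (rule 22): 01001110110000
Gen 12 (rule 60): 01101001101000
Gen 13 (rule 210): 10100110100100
Gen 14 (rule 218): 00011110011010
Gen 15 (rule 22): 00100001100011

Answer: none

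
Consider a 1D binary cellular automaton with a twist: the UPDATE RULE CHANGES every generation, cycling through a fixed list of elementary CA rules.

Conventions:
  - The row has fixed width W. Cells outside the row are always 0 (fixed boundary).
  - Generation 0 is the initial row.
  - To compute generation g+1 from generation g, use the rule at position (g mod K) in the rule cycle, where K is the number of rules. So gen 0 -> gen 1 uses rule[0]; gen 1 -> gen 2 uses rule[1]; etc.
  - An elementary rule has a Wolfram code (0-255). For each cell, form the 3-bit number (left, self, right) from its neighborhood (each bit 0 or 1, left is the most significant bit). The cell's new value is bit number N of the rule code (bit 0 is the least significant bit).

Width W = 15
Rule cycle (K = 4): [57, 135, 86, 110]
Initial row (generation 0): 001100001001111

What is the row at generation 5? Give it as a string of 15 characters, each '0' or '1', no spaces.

Gen 0: 001100001001111
Gen 1 (rule 57): 101011100101000
Gen 2 (rule 135): 101001001101011
Gen 3 (rule 86): 101111110101001
Gen 4 (rule 110): 111000011111011
Gen 5 (rule 57): 100111010000110

Answer: 100111010000110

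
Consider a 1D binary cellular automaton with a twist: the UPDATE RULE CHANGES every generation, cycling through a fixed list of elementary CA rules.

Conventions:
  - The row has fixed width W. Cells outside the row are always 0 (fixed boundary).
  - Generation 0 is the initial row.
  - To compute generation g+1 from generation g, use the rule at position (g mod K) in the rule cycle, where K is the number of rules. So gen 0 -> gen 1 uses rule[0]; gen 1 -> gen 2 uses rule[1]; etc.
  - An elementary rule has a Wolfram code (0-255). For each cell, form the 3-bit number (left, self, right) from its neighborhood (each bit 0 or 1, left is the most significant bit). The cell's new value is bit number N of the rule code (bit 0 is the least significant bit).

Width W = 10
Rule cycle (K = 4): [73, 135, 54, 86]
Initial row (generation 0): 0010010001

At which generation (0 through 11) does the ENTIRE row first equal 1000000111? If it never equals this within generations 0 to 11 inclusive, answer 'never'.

Answer: 6

Derivation:
Gen 0: 0010010001
Gen 1 (rule 73): 1000000100
Gen 2 (rule 135): 1011111101
Gen 3 (rule 54): 1100000011
Gen 4 (rule 86): 0110000101
Gen 5 (rule 73): 0110110000
Gen 6 (rule 135): 1000000111
Gen 7 (rule 54): 1100001000
Gen 8 (rule 86): 0110011100
Gen 9 (rule 73): 0110010101
Gen 10 (rule 135): 1000110101
Gen 11 (rule 54): 1101001111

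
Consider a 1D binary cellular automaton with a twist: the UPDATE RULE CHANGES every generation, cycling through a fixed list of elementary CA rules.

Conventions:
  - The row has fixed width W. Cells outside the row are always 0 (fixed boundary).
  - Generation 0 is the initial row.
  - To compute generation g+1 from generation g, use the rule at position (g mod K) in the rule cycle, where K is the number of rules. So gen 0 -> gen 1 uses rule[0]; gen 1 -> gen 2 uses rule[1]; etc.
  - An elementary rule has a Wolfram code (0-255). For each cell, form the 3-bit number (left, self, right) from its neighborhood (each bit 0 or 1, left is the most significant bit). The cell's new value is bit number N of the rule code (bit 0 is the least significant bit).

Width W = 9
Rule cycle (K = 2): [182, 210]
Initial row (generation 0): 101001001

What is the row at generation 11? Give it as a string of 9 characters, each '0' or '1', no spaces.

Gen 0: 101001001
Gen 1 (rule 182): 111111111
Gen 2 (rule 210): 011111111
Gen 3 (rule 182): 101111110
Gen 4 (rule 210): 000111111
Gen 5 (rule 182): 001011110
Gen 6 (rule 210): 010001111
Gen 7 (rule 182): 111010110
Gen 8 (rule 210): 011000011
Gen 9 (rule 182): 100100100
Gen 10 (rule 210): 011011010
Gen 11 (rule 182): 100100111

Answer: 100100111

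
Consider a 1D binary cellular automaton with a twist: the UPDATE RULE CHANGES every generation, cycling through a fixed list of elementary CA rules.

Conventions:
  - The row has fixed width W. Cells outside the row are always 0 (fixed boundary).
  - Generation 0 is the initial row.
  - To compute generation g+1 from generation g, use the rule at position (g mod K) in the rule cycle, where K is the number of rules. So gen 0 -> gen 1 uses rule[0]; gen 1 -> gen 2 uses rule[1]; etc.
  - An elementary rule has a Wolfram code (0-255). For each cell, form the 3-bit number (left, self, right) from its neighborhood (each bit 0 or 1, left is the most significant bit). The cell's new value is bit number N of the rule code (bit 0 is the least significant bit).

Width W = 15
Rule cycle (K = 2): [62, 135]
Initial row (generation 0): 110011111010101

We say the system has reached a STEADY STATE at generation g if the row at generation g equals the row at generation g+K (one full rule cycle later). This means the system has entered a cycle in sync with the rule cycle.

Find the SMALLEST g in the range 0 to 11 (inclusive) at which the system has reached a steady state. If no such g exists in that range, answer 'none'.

Gen 0: 110011111010101
Gen 1 (rule 62): 101110000111111
Gen 2 (rule 135): 100100111011110
Gen 3 (rule 62): 111111100110001
Gen 4 (rule 135): 011111001000111
Gen 5 (rule 62): 110000111101100
Gen 6 (rule 135): 000111011000001
Gen 7 (rule 62): 001100110100011
Gen 8 (rule 135): 110001000101100
Gen 9 (rule 62): 101011101111010
Gen 10 (rule 135): 101001000110010
Gen 11 (rule 62): 111111101101111
Gen 12 (rule 135): 011111000000110
Gen 13 (rule 62): 110000100001101

Answer: none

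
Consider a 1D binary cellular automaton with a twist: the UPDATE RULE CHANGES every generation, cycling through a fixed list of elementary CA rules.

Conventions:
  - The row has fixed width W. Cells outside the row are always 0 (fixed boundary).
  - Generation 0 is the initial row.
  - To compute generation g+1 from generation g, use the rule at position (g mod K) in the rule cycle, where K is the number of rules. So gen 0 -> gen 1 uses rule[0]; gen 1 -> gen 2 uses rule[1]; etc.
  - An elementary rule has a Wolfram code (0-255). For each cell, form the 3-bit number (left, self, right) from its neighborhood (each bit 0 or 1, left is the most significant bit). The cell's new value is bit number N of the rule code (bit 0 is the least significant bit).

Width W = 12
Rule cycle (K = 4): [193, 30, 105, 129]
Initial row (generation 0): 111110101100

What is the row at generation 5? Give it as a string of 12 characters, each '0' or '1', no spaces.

Gen 0: 111110101100
Gen 1 (rule 193): 011110000101
Gen 2 (rule 30): 110001001101
Gen 3 (rule 105): 110100001110
Gen 4 (rule 129): 000001100100
Gen 5 (rule 193): 111100100001

Answer: 111100100001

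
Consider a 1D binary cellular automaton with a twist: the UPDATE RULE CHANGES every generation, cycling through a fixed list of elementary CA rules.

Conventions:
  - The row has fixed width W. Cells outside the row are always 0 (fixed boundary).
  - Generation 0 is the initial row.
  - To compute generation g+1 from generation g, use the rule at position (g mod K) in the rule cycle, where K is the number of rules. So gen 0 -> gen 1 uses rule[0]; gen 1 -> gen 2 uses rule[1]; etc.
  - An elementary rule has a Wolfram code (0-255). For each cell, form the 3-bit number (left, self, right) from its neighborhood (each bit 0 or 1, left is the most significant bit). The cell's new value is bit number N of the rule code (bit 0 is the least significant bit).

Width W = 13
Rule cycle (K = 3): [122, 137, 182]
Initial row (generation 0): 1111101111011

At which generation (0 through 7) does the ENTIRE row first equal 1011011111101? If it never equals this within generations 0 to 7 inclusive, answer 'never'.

Gen 0: 1111101111011
Gen 1 (rule 122): 1000111001111
Gen 2 (rule 137): 0010110001110
Gen 3 (rule 182): 0111001010101
Gen 4 (rule 122): 1101110101010
Gen 5 (rule 137): 1001100000000
Gen 6 (rule 182): 1110010000000
Gen 7 (rule 122): 1011101000000

Answer: never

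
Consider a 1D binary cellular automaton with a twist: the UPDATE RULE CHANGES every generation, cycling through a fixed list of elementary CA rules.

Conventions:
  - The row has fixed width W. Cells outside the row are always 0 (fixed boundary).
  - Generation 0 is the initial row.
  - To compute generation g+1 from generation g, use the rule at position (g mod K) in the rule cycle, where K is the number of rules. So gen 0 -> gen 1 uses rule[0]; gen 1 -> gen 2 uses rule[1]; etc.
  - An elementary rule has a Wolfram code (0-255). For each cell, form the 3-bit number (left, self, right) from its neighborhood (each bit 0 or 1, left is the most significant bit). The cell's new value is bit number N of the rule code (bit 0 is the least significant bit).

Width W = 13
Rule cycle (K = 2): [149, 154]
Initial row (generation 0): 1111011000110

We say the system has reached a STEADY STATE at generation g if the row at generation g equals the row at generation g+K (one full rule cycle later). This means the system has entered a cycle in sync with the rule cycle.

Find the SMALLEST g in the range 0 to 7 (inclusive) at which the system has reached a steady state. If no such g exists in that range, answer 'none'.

Gen 0: 1111011000110
Gen 1 (rule 149): 0110000110001
Gen 2 (rule 154): 1101001101010
Gen 3 (rule 149): 0001100001011
Gen 4 (rule 154): 0011010010010
Gen 5 (rule 149): 1000011011011
Gen 6 (rule 154): 0100110010010
Gen 7 (rule 149): 0110001011011
Gen 8 (rule 154): 1101010010010
Gen 9 (rule 149): 0001011011011

Answer: none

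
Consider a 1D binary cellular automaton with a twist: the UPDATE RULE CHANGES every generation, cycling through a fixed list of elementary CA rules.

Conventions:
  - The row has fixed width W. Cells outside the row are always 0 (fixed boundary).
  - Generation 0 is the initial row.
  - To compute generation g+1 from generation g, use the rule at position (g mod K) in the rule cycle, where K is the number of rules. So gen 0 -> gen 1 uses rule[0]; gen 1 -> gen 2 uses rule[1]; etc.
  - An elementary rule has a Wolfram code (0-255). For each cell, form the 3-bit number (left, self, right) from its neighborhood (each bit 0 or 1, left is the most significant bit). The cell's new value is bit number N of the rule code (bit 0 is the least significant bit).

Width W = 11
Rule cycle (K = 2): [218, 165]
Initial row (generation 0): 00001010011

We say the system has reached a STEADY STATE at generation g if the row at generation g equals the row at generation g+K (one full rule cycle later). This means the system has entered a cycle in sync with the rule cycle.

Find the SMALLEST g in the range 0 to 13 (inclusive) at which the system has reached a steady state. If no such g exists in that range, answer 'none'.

Answer: 7

Derivation:
Gen 0: 00001010011
Gen 1 (rule 218): 00010001111
Gen 2 (rule 165): 11010100110
Gen 3 (rule 218): 11000011111
Gen 4 (rule 165): 00011001110
Gen 5 (rule 218): 00111111111
Gen 6 (rule 165): 10011111110
Gen 7 (rule 218): 01111111111
Gen 8 (rule 165): 00111111110
Gen 9 (rule 218): 01111111111
Gen 10 (rule 165): 00111111110
Gen 11 (rule 218): 01111111111
Gen 12 (rule 165): 00111111110
Gen 13 (rule 218): 01111111111
Gen 14 (rule 165): 00111111110
Gen 15 (rule 218): 01111111111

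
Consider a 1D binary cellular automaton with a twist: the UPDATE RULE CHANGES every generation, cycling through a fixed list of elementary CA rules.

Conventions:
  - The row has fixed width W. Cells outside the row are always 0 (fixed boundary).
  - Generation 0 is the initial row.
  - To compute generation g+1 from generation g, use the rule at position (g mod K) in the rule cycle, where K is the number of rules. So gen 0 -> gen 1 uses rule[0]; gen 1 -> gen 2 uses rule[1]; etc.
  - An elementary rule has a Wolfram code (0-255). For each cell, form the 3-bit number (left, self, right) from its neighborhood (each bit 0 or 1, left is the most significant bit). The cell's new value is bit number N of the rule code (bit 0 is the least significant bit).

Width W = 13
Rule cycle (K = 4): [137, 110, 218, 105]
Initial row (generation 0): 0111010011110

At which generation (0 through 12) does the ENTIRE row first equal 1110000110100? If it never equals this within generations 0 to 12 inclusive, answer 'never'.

Gen 0: 0111010011110
Gen 1 (rule 137): 0110000011100
Gen 2 (rule 110): 1110000110100
Gen 3 (rule 218): 1111001110010
Gen 4 (rule 105): 1001001010000
Gen 5 (rule 137): 0000000000111
Gen 6 (rule 110): 0000000001101
Gen 7 (rule 218): 0000000011100
Gen 8 (rule 105): 1111111010101
Gen 9 (rule 137): 1111110000000
Gen 10 (rule 110): 1000010000000
Gen 11 (rule 218): 0100101000000
Gen 12 (rule 105): 0000010011111

Answer: 2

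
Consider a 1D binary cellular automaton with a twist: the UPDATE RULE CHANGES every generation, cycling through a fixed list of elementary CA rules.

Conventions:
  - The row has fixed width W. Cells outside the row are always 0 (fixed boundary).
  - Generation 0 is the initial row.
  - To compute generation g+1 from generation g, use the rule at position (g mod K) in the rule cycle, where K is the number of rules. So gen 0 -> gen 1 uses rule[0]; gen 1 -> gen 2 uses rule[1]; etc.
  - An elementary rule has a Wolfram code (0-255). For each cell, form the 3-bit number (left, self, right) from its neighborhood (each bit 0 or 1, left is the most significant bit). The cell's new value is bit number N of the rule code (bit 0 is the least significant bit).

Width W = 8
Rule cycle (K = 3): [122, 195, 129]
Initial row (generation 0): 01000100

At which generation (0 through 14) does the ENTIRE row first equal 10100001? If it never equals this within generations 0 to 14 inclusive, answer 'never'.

Gen 0: 01000100
Gen 1 (rule 122): 10101010
Gen 2 (rule 195): 00000000
Gen 3 (rule 129): 11111111
Gen 4 (rule 122): 10000001
Gen 5 (rule 195): 00111110
Gen 6 (rule 129): 10011100
Gen 7 (rule 122): 01110110
Gen 8 (rule 195): 10110010
Gen 9 (rule 129): 00000000
Gen 10 (rule 122): 00000000
Gen 11 (rule 195): 11111111
Gen 12 (rule 129): 01111110
Gen 13 (rule 122): 11000011
Gen 14 (rule 195): 01011101

Answer: never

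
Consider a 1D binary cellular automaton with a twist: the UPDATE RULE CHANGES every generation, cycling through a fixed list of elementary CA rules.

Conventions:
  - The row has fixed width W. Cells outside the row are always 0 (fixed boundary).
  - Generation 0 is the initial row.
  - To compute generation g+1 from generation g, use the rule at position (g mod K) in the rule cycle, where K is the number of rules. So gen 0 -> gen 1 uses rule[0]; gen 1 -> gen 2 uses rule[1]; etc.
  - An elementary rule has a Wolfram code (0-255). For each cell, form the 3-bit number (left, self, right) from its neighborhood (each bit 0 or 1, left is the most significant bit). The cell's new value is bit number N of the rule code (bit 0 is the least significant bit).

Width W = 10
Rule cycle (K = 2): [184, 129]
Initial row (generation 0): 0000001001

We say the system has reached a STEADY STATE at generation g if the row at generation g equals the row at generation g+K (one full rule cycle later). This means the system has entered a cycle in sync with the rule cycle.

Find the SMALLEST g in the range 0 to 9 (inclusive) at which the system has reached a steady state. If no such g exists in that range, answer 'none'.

Answer: none

Derivation:
Gen 0: 0000001001
Gen 1 (rule 184): 0000000100
Gen 2 (rule 129): 1111110001
Gen 3 (rule 184): 1111101000
Gen 4 (rule 129): 0111000011
Gen 5 (rule 184): 0110100010
Gen 6 (rule 129): 0000001000
Gen 7 (rule 184): 0000000100
Gen 8 (rule 129): 1111110001
Gen 9 (rule 184): 1111101000
Gen 10 (rule 129): 0111000011
Gen 11 (rule 184): 0110100010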